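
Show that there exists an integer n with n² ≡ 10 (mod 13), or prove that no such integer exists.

n = 6

Take n = 6. Then 6² = 36 = 2·13 + 10, so 6² ≡ 10 (mod 13).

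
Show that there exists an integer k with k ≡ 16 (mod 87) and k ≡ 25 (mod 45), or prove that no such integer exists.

k = 1060

Here gcd(87, 45) = 3, and both 16 and 25 leave remainder 1 mod 3, so the system is consistent.
Write k = 16 + 87t. Then 87t ≡ 25 − 16 ≡ 9 (mod 45); dividing through by 3 gives 29t ≡ 3 (mod 15).
29 ≡ 14 (mod 15), so this reads 14t ≡ 3 (mod 15). Invert 14 mod 15 by the Euclidean algorithm: 15 = 1·14 + 1, 14 = 14·1 + 0; back-substituting, 1 = 15 − 1·14. Hence 14·(-1) ≡ 1, so 14⁻¹ ≡ -1 ≡ 14 (mod 15).
Multiplying by 14: t ≡ 14·3 = 42 ≡ 12 (mod 15).
Then k = 16 + 87·12 = 1060.
Indeed 1060 ≡ 16 (mod 87) and 1060 ≡ 25 (mod 45).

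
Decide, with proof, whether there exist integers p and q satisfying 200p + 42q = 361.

No, no such integers exist.

gcd(200, 42) = 2, so every integer of the form 200p + 42q is a multiple of 2.
However 361 leaves remainder 1 on division by 2.
Therefore 200p + 42q = 361 has no solution in integers.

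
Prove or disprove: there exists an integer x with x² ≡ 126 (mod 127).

127 is prime, so by Euler's criterion 126 is a square mod 127 iff 126^((127−1)/2) = 126^63 ≡ 1 (mod 127).
Repeated squaring mod 127: 126^2 = 15876 ≡ 1; 126^4 ≡ 1² = 1 ≡ 1; 126^8 ≡ 1² = 1 ≡ 1; 126^16 ≡ 1² = 1 ≡ 1; 126^32 ≡ 1² = 1 ≡ 1.
Since 63 = 32 + 16 + 8 + 4 + 2 + 1, 126^63 ≡ 1 · 1 · 1 · 1 · 1 · 126; multiplying out mod 127: 1·1 = 1 ≡ 1, then 1·1 = 1 ≡ 1, then 1·1 = 1 ≡ 1, then 1·1 = 1 ≡ 1, then 1·126 = 126 ≡ 126. Thus 126^63 ≡ 126 ≡ −1 (mod 127).
The value −1 means 126 is a non-residue modulo 127, so x² ≡ 126 (mod 127) is impossible.

There is no such integer.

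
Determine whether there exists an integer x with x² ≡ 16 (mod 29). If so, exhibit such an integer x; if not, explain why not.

Take x = 25. Then 25² = 625 = 21·29 + 16, so 25² ≡ 16 (mod 29).

x = 25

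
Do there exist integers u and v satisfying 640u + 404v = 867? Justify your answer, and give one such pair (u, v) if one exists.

Both 640 and 404 are divisible by gcd(640, 404) = 4, hence so is any combination 640u + 404v.
However 867 leaves remainder 3 on division by 4.
So the equation is unsolvable over ℤ.

No, no such integers exist.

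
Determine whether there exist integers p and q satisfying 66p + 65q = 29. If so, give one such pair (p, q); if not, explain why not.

Since gcd(66, 65) = 1, every integer is an integer combination of 66 and 65.
Euclidean algorithm: 66 = 1·65 + 1, 65 = 65·1 + 0.
Unwinding: 1 = 66 − 1·65, i.e. 66·1 + 65·(-1) = 1.
Times 29: 66·29 + 65·(-29) = 29, so (29, -29) solves it.
Indeed 66·29 + 65·(-29) = 1914 − 1885 = 29.

p = 29, q = -29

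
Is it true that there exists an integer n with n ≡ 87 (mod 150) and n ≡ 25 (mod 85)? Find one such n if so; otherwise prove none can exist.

Both moduli are multiples of 5 = gcd(150, 85), so any solution would satisfy n ≡ 87 and n ≡ 25 modulo 5 simultaneously.
However 87 ≡ 2 and 25 ≡ 0 (mod 5), and 2 ≠ 0.
So no integer satisfies both congruences.

No, no such integer exists.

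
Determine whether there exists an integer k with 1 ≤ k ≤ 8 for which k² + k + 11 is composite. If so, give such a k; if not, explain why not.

The values for k = 1, 2, …, 8 are 13, 17, 23, 31, 41, 53, 67, 83, and each of these is prime.
So no value in the range makes the expression composite.

There is no such integer k in that range.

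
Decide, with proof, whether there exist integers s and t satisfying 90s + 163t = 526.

s = 129, t = -68

Since gcd(90, 163) = 1, every integer is an integer combination of 90 and 163.
Dividing repeatedly: 163 = 1·90 + 73, 90 = 1·73 + 17, 73 = 4·17 + 5, 17 = 3·5 + 2, 5 = 2·2 + 1, 2 = 2·1 + 0.
Back-substituting, 1 = 5 − 2·2 = 5 − 2·(17 − 3·5) = −2·17 + 7·5 = −2·17 + 7·(73 − 4·17) = 7·73 − 30·17 = 7·73 − 30·(90 − 1·73) = −30·90 + 37·73 = −30·90 + 37·(163 − 1·90) = 37·163 − 67·90; that is, 90·(-67) + 163·37 = 1.
Scaling by 526 gives the particular solution (s, t) = (-35242, 19462).
Shifting by a multiple of (163, −90) keeps it a solution: s = -35242 + 217·163 = 129, t = 19462 − 217·90 = -68.
Check: 90·129 + 163·(-68) = 11610 − 11084 = 526. ✓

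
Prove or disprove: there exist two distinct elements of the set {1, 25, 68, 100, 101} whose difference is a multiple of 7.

Residues mod 7: 1↦1, 25↦4, 68↦5, 100↦2, 101↦3.
No residue repeats among the 5 elements, so no pair has difference ≡ 0 (mod 7).

No, no such pair exists.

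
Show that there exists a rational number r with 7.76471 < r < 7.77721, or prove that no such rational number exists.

r = 101/13

Multiplying by 13: 13·7.76471 = 100.94123 and 13·7.77721 = 101.10373, so the integer 101 lies strictly between them.
So r = 101/13 works: it is a ratio of integers, and dividing 13·7.76471 < 101 < 13·7.77721 through by 13 gives 7.76471 < 101/13 < 7.77721.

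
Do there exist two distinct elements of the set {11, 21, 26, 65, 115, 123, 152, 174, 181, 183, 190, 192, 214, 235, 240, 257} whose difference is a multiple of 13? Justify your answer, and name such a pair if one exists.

The pair (11, 115) works.

Reduce each element mod 13: 11↦11, 21↦8, 26↦0, 65↦0, 115↦11, 123↦6, 152↦9, 174↦5, 181↦12, 183↦1, 190↦8, 192↦10, 214↦6, 235↦1, 240↦6, 257↦10. The residue 11 repeats (at 11 and 115), and 115 − 11 = 104 = 8·13.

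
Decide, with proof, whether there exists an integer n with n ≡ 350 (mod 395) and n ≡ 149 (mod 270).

gcd(395, 270) = 5. If n ≡ 350 (mod 395) and n ≡ 149 (mod 270), then n ≡ 350 (mod 5) and n ≡ 149 (mod 5).
However 350 ≡ 0 and 149 ≡ 4 (mod 5), and 0 ≠ 4.
Hence the system has no solution.

There is no such integer.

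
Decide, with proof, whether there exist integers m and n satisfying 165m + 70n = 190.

m = 2, n = -2

Since gcd(165, 70) = 5 and 190 = 5·38, Bézout's identity guarantees a solution.
Dividing through by 5 reduces the equation to 33m + 14n = 38.
Euclidean algorithm: 33 = 2·14 + 5, 14 = 2·5 + 4, 5 = 1·4 + 1, 4 = 4·1 + 0.
Working back up the chain: 1 = 5 − 1·4 = 5 − (14 − 2·5) = −14 + 3·5 = −14 + 3·(33 − 2·14) = 3·33 − 7·14. So 33·3 + 14·(-7) = 1.
Multiplying through by 38: m = 3·38 = 114, n = (-7)·38 = -266 is a solution.
The general solution is m = 114 + 14k, n = -266 − 33k; taking k = -8 gives the smaller pair m = 2, n = -2.
Check: 165·2 + 70·(-2) = 330 − 140 = 190. ✓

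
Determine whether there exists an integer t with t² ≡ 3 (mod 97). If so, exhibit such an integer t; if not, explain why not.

Take t = 87. Then 87² = 7569 = 78·97 + 3, so 87² ≡ 3 (mod 97).

t = 87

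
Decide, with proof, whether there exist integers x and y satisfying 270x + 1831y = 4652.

x = 614, y = -88

Since gcd(270, 1831) = 1, every integer is an integer combination of 270 and 1831.
Euclidean algorithm: 1831 = 6·270 + 211, 270 = 1·211 + 59, 211 = 3·59 + 34, 59 = 1·34 + 25, 34 = 1·25 + 9, 25 = 2·9 + 7, 9 = 1·7 + 2, 7 = 3·2 + 1, 2 = 2·1 + 0.
Unwinding: 1 = 7 − 3·2 = 7 − 3·(9 − 1·7) = −3·9 + 4·7 = −3·9 + 4·(25 − 2·9) = 4·25 − 11·9 = 4·25 − 11·(34 − 1·25) = −11·34 + 15·25 = −11·34 + 15·(59 − 1·34) = 15·59 − 26·34 = 15·59 − 26·(211 − 3·59) = −26·211 + 93·59 = −26·211 + 93·(270 − 1·211) = 93·270 − 119·211 = 93·270 − 119·(1831 − 6·270) = −119·1831 + 807·270, i.e. 270·807 + 1831·(-119) = 1.
Multiplying through by 4652: x = 807·4652 = 3754164, y = (-119)·4652 = -553588 is a solution.
The general solution is x = 3754164 + 1831k, y = -553588 − 270k; taking k = -2050 gives the smaller pair x = 614, y = -88.
Check: 270·614 + 1831·(-88) = 165780 − 161128 = 4652. ✓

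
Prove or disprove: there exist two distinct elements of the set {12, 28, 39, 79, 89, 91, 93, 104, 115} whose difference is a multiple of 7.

Yes: 12 and 89.

Both 12 and 89 leave remainder 5 on division by 7; their difference 77 = 11·7 is a multiple of 7.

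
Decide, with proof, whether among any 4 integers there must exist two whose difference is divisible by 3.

Yes.

Each integer lies in one of the 3 residue classes modulo 3.
Placing 4 integers into 3 classes, some class receives at least two — say a and b.
Their difference a − b is then a multiple of 3.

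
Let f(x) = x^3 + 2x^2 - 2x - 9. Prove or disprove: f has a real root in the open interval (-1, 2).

f(-1) = -6 and f(2) = 3, which have opposite signs.
As a polynomial, f is continuous on every closed interval.
By the Intermediate Value Theorem f must vanish at some point of (-1, 2).

Such a root exists.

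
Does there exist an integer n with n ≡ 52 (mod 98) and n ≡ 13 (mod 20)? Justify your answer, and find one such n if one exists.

There is no such integer.

gcd(98, 20) = 2. If n ≡ 52 (mod 98) and n ≡ 13 (mod 20), then n ≡ 52 (mod 2) and n ≡ 13 (mod 2).
However 52 ≡ 0 and 13 ≡ 1 (mod 2), and 0 ≠ 1.
So no integer satisfies both congruences.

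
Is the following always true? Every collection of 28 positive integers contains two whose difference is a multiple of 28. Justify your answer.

No; for instance {16, 17, 18, 19, 20, 21, 22, 23, 24, 25, 26, 27, 28, 29, 30, 31, 32, 33, 34, 35, 36, 37, 38, 39, 40, 41, 42, 43} is a counterexample.

Consider the 28 integers 16, 17, …, 43. They lie in distinct residue classes modulo 28, since 28 ≤ 28.
Any two of them differ by at most 27 < 28 and by at least 1, so no difference is a multiple of 28.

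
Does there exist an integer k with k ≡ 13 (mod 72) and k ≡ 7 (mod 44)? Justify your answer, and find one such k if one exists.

No, no such integer exists.

gcd(72, 44) = 4. If k ≡ 13 (mod 72) and k ≡ 7 (mod 44), then k ≡ 13 (mod 4) and k ≡ 7 (mod 4).
These are incompatible: 13 − 7 = 6 is not divisible by 4.
Hence the system has no solution.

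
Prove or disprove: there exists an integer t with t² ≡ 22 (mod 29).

t = 15

Take t = 15. Then 15² = 225 = 7·29 + 22, so 15² ≡ 22 (mod 29).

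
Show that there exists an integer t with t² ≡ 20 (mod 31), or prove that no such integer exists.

t = 19

t = 19 works: 19² = 361, and 361 − 20 = 341 = 11·31.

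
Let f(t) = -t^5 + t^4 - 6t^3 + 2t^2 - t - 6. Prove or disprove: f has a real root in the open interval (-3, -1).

f has no root in that interval.

f(-3) = 501 and f(-1) = 5, both positive, so a sign-change argument is unavailable; we show f keeps this sign on the whole interval.
Shift to the endpoint -1: with t = -1 − u (0 < u < 2), one computes f(-1 − u) = u^5 + 6u^4 + 20u^3 + 36u^2 + 32u + 5.
The nonzero coefficients here are all positive, so for u > 0 every term is positive (or zero), and the constant term 5 is strictly positive.
Therefore f(t) > 0 throughout (-3, -1), and f has no zero there.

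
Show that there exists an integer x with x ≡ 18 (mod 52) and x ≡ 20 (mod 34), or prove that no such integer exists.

gcd(52, 34) = 2. A simultaneous solution exists iff 18 ≡ 20 (mod 2); here 18 mod 2 = 0 = 20 mod 2, so it does.
Step through x = 18, 18 + 52, 18 + 2·52, …: the values 18, 70, 122 reduce mod 34 to 18, 2, 20. The value 122 hits 20.
Indeed 122 ≡ 18 (mod 52) and 122 ≡ 20 (mod 34).

x = 122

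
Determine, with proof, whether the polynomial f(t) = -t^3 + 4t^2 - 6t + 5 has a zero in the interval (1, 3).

Yes, f has a root in the interval.

f(1) = 2 and f(3) = -4, which have opposite signs.
Since f is a polynomial it is continuous on [1, 3].
By the Intermediate Value Theorem, f takes the value 0 somewhere in the open interval.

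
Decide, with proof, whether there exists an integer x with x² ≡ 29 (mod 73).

Apply Euler's criterion with the prime 73: 29 is a quadratic residue iff 29^36 ≡ 1 (mod 73), and a non-residue iff it is ≡ −1.
Squaring successively (mod 73): 29^2 = 841 ≡ 38; 29^4 ≡ 38² = 1444 ≡ 57; 29^8 ≡ 57² = 3249 ≡ 37; 29^16 ≡ 37² = 1369 ≡ 55; 29^32 ≡ 55² = 3025 ≡ 32.
Since 36 = 32 + 4, 29^36 ≡ 32 · 57; multiplying out mod 73: 32·57 = 1824 ≡ 72. Thus 29^36 ≡ 72 ≡ −1 (mod 73).
The value −1 means 29 is a non-residue modulo 73, so x² ≡ 29 (mod 73) is impossible.

There is no such integer.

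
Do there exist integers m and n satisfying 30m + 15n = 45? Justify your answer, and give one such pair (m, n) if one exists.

m = 0, n = 3

Since gcd(30, 15) = 15 and 45 = 15·3, Bézout's identity guarantees a solution.
Dividing through by 15 reduces the equation to 2m + 1n = 3.
With a unit coefficient on n, (m, n) = (0, 3) is an immediate solution.
Check: 30·0 + 15·3 = 0 + 45 = 45. ✓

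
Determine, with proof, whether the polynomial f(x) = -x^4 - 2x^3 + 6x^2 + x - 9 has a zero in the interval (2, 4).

f has no root in that interval.

The endpoint values f(2) = -15 and f(4) = -293 are both negative. Claim: f(x) < 0 for every x in (2, 4).
Substitute x = 2 + u, where 0 < u < 2 on the interval. Expanding, f(2 + u) = -u^4 - 10u^3 - 30u^2 - 31u - 15.
All 5 nonzero coefficients of this polynomial in u are negative; hence for u > 0 the value is a sum of negative terms (the constant -15 among them).
So f is strictly negative on (2, 4); no root exists in the interval.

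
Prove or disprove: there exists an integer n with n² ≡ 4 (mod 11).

Take n = 2. Then 2² = 4, and since 0 ≤ 4 < 11 this is already reduced: 2² ≡ 4 (mod 11).

n = 2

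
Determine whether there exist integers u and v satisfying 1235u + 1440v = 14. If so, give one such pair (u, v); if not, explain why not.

Any value of 1235u + 1440v is a multiple of gcd(1235, 1440) = 5.
But 14 is not a multiple of 5 (it leaves remainder 4).
So the equation is unsolvable over ℤ.

No such integers exist.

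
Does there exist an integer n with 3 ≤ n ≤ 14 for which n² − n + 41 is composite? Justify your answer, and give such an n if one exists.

The values for n = 3, 4, …, 14 are 47, 53, 61, 71, 83, 97, 113, 131, 151, 173, 197, 223, and each of these is prime.
So no value in the range makes the expression composite.

There is no such integer n in that range.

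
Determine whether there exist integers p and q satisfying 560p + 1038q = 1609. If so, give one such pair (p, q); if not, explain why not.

Any value of 560p + 1038q is a multiple of gcd(560, 1038) = 2.
But 1609 = 2·804 + 1, so 2 ∤ 1609.
So the equation is unsolvable over ℤ.

No, no such integers exist.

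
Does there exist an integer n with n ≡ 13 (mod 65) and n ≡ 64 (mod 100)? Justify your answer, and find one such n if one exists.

No such integer exists.

Reduce both congruences modulo 5, which divides 65 and 100: they say n ≡ 13 (mod 5) and n ≡ 64 (mod 5).
These are incompatible: 13 − 64 = -51 is not divisible by 5.
So no integer satisfies both congruences.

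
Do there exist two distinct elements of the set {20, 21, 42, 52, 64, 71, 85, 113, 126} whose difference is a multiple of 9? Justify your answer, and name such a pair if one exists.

There is no such pair.

Reduce each element modulo 9: 20↦2, 21↦3, 42↦6, 52↦7, 64↦1, 71↦8, 85↦4, 113↦5, 126↦0.
No residue repeats among the 9 elements, so no pair has difference ≡ 0 (mod 9).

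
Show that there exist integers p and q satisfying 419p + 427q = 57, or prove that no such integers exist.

p = 153, q = -150

Since gcd(419, 427) = 1, every integer is an integer combination of 419 and 427.
Euclidean algorithm: 427 = 1·419 + 8, 419 = 52·8 + 3, 8 = 2·3 + 2, 3 = 1·2 + 1, 2 = 2·1 + 0.
Unwinding: 1 = 3 − 1·2 = 3 − (8 − 2·3) = −8 + 3·3 = −8 + 3·(419 − 52·8) = 3·419 − 157·8 = 3·419 − 157·(427 − 1·419) = −157·427 + 160·419, i.e. 419·160 + 427·(-157) = 1.
Scaling by 57 gives the particular solution (p, q) = (9120, -8949).
The general solution is p = 9120 + 427k, q = -8949 − 419k; taking k = -21 gives the smaller pair p = 153, q = -150.
Indeed 419·153 + 427·(-150) = 64107 − 64050 = 57.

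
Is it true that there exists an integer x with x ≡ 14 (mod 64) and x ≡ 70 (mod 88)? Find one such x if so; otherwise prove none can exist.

Here gcd(64, 88) = 8, and both 14 and 70 leave remainder 6 mod 8, so the system is consistent.
The integers ≡ 14 (mod 64) are 14, 78, 142, 206, 270, 334, …; their remainders mod 88 are 14, 78, 54, 30, 6, 70, so x = 334 is the first that is ≡ 70 (mod 88).
Check: 334 mod 64 = 14, 334 mod 88 = 70. ✓

x = 334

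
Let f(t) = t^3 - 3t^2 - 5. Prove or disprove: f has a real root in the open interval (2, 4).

Such a root exists.

f(2) = -9 and f(4) = 11, which have opposite signs.
Since f is a polynomial it is continuous on [2, 4].
By the Intermediate Value Theorem f must vanish at some point of (2, 4).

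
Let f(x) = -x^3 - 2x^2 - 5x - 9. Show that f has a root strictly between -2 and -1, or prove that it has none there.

Such a root exists.

f(-2) = 1 and f(-1) = -5, which have opposite signs.
As a polynomial, f is continuous on every closed interval.
By the Intermediate Value Theorem f must vanish at some point of (-2, -1).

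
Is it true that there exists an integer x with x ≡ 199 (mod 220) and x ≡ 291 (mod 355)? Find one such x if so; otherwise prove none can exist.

No such integer exists.

Both moduli are multiples of 5 = gcd(220, 355), so any solution would satisfy x ≡ 199 and x ≡ 291 modulo 5 simultaneously.
However 199 ≡ 4 and 291 ≡ 1 (mod 5), and 4 ≠ 1.
Therefore no such x exists.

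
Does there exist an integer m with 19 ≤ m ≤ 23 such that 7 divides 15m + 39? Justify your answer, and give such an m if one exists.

For m = 19, 20, …, 23 the values of 15m + 39 modulo 7 are 2, 3, 4, 5, 6 respectively.
Since 0 is absent from this list, 7 ∤ 15m + 39 for every m with 19 ≤ m ≤ 23.

No, no such integer m in that range exists.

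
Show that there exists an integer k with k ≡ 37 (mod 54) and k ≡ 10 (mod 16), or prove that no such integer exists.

Both moduli are multiples of 2 = gcd(54, 16), so any solution would satisfy k ≡ 37 and k ≡ 10 modulo 2 simultaneously.
However 37 ≡ 1 and 10 ≡ 0 (mod 2), and 1 ≠ 0.
Hence the system has no solution.

No such integer exists.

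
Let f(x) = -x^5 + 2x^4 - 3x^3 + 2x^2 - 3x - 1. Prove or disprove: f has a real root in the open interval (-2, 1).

Such a root exists.

f(-2) = 101 and f(1) = -4, which have opposite signs.
Since f is a polynomial it is continuous on [-2, 1].
By the Intermediate Value Theorem f must vanish at some point of (-2, 1).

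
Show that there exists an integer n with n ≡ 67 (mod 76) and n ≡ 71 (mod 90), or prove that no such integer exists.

n = 1511

The moduli are not coprime: gcd(76, 90) = 2. Compatibility requires 2 ∣ (71 − 67) = 4, which holds, so solutions exist.
Write n = 67 + 76t. Then 76t ≡ 71 − 67 ≡ 4 (mod 90); dividing through by 2 gives 38t ≡ 2 (mod 45).
Invert 38 mod 45 by the Euclidean algorithm: 45 = 1·38 + 7, 38 = 5·7 + 3, 7 = 2·3 + 1, 3 = 3·1 + 0; back-substituting, 1 = 7 − 2·3 = 7 − 2·(38 − 5·7) = −2·38 + 11·7 = −2·38 + 11·(45 − 1·38) = 11·45 − 13·38. Hence 38·(-13) ≡ 1, so 38⁻¹ ≡ -13 ≡ 32 (mod 45).
Therefore t ≡ 32·2 = 64 ≡ 19 (mod 45).
Then n = 67 + 76·19 = 1511.
Verify: 1511 = 19·76 + 67 and 1511 = 16·90 + 71. ✓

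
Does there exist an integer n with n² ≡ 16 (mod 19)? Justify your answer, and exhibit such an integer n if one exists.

n = 15 works: 15² = 225, and 225 − 16 = 209 = 11·19.

n = 15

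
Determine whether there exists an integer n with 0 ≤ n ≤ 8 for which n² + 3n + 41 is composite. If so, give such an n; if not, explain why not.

n = 7

At n = 7: 7² + 3·7 + 41 = 111 = 3·37, which is composite.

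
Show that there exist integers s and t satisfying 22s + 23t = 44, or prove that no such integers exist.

22 and 23 are coprime, so 22s + 23t ranges over all of ℤ.
Dividing repeatedly: 23 = 1·22 + 1, 22 = 22·1 + 0.
Working back up the chain: 1 = 23 − 1·22. So 22·(-1) + 23·1 = 1.
Times 44: 22·(-44) + 23·44 = 44, so (-44, 44) solves it.
The general solution is s = -44 + 23k, t = 44 − 22k; taking k = 2 gives the smaller pair s = 2, t = 0.
Check: 22·2 + 23·0 = 44 + 0 = 44. ✓

s = 2, t = 0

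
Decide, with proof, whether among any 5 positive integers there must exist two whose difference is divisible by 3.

Yes.

Partition the integers by their residue mod 3; there are 3 classes.
Since 5 > 3, two of the 5 integers must share a residue class by the pigeonhole principle; call them a and b.
Equal remainders mean a − b ≡ 0 (mod 3), so 3 divides their difference.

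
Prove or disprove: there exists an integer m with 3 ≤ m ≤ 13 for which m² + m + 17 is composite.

No such integer m in that range exists.

The values for m = 3, 4, …, 13 are 29, 37, 47, 59, 73, 89, 107, 127, 149, 173, 199, and each of these is prime.
So no value in the range makes the expression composite.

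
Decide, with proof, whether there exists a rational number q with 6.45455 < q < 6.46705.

Scale by 13: the interval becomes (83.90915, 84.07165), which contains the integer 84.
Dividing back, 6.45455 < 84/13 < 6.46705, and 84/13 is rational.

q = 84/13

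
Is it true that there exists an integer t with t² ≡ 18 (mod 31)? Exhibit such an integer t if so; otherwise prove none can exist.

Take t = 24. Then 24² = 576 = 18·31 + 18, so 24² ≡ 18 (mod 31).

t = 24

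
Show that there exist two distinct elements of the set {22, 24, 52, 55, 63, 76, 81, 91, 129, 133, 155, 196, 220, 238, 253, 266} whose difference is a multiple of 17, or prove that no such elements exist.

Residues mod 17: 22↦5, 24↦7, 52↦1, 55↦4, 63↦12, 76↦8, 81↦13, 91↦6, 129↦10, 133↦14, 155↦2, 196↦9, 220↦16, 238↦0, 253↦15, 266↦11.
These 16 residues are pairwise different, hence no difference of two elements is divisible by 17.

There is no such pair.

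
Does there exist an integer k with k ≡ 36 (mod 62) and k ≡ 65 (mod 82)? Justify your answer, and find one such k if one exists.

No such integer exists.

Reduce both congruences modulo 2, which divides 62 and 82: they say k ≡ 36 (mod 2) and k ≡ 65 (mod 2).
But 36 mod 2 = 0 while 65 mod 2 = 1, a contradiction.
Hence the system has no solution.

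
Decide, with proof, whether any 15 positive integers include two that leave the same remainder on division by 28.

Consider the 15 integers 140, 141, …, 154. They lie in distinct residue classes modulo 28, since 15 ≤ 28.
Hence this collection has no pair with equal remainders mod 28, disproving the claim.

No; for instance {140, 141, 142, 143, 144, 145, 146, 147, 148, 149, 150, 151, 152, 153, 154} is a counterexample.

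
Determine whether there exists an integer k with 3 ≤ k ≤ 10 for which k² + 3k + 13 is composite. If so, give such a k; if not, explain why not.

k = 10

At k = 10: 10² + 3·10 + 13 = 143 = 11·13, which is composite.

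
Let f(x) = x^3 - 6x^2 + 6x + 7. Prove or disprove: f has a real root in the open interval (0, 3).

Such a root exists.

f(0) = 7 and f(3) = -2, which have opposite signs.
Since f is a polynomial it is continuous on [0, 3].
By the Intermediate Value Theorem f must vanish at some point of (0, 3).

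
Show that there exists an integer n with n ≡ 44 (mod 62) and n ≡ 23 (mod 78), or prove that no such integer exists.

Reduce both congruences modulo 2, which divides 62 and 78: they say n ≡ 44 (mod 2) and n ≡ 23 (mod 2).
But 44 mod 2 = 0 while 23 mod 2 = 1, a contradiction.
Therefore no such n exists.

There is no such integer.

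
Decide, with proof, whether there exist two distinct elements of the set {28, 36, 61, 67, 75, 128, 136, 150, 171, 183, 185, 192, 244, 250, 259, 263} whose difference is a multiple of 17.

Residues mod 17: 28↦11, 36↦2, 61↦10, 67↦16, 75↦7, 128↦9, 136↦0, 150↦14, 171↦1, 183↦13, 185↦15, 192↦5, 244↦6, 250↦12, 259↦4, 263↦8.
No residue repeats among the 16 elements, so no pair has difference ≡ 0 (mod 17).

No such pair exists.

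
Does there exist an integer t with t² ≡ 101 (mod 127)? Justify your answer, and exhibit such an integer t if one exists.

127 is prime, so by Euler's criterion 101 is a square mod 127 iff 101^((127−1)/2) = 101^63 ≡ 1 (mod 127).
Repeated squaring mod 127: 101^2 = 10201 ≡ 41; 101^4 ≡ 41² = 1681 ≡ 30; 101^8 ≡ 30² = 900 ≡ 11; 101^16 ≡ 11² = 121 ≡ 121; 101^32 ≡ 121² = 14641 ≡ 36.
Since 63 = 32 + 16 + 8 + 4 + 2 + 1, 101^63 ≡ 36 · 121 · 11 · 30 · 41 · 101; multiplying out mod 127: 36·121 = 4356 ≡ 38, then 38·11 = 418 ≡ 37, then 37·30 = 1110 ≡ 94, then 94·41 = 3854 ≡ 44, then 44·101 = 4444 ≡ 126. Thus 101^63 ≡ 126 ≡ −1 (mod 127).
By Euler's criterion 101 is a quadratic non-residue mod 127: no t satisfies t² ≡ 101 (mod 127).

There is no such integer.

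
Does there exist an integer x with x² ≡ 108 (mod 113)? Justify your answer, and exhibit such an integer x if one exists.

No, no such integer exists.

Apply Euler's criterion with the prime 113: 108 is a quadratic residue iff 108^56 ≡ 1 (mod 113), and a non-residue iff it is ≡ −1.
Squaring successively (mod 113): 108^2 = 11664 ≡ 25; 108^4 ≡ 25² = 625 ≡ 60; 108^8 ≡ 60² = 3600 ≡ 97; 108^16 ≡ 97² = 9409 ≡ 30; 108^32 ≡ 30² = 900 ≡ 109.
Since 56 = 32 + 16 + 8, 108^56 ≡ 109 · 30 · 97; multiplying out mod 113: 109·30 = 3270 ≡ 106, then 106·97 = 10282 ≡ 112. Thus 108^56 ≡ 112 ≡ −1 (mod 113).
By Euler's criterion 108 is a quadratic non-residue mod 113: no x satisfies x² ≡ 108 (mod 113).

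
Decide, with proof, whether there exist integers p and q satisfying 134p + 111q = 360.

p = 6, q = -4

134 and 111 are coprime, so 134p + 111q ranges over all of ℤ.
Dividing repeatedly: 134 = 1·111 + 23, 111 = 4·23 + 19, 23 = 1·19 + 4, 19 = 4·4 + 3, 4 = 1·3 + 1, 3 = 3·1 + 0.
Unwinding: 1 = 4 − 1·3 = 4 − (19 − 4·4) = −19 + 5·4 = −19 + 5·(23 − 1·19) = 5·23 − 6·19 = 5·23 − 6·(111 − 4·23) = −6·111 + 29·23 = −6·111 + 29·(134 − 1·111) = 29·134 − 35·111, i.e. 134·29 + 111·(-35) = 1.
Scaling by 360 gives the particular solution (p, q) = (10440, -12600).
The general solution is p = 10440 + 111k, q = -12600 − 134k; taking k = -94 gives the smaller pair p = 6, q = -4.
Check: 134·6 + 111·(-4) = 804 − 444 = 360. ✓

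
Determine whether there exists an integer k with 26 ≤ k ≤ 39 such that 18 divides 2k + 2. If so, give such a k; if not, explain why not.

Try k = 26: 2·26 + 2 = 54 = 3·18, which is divisible by 18.

k = 26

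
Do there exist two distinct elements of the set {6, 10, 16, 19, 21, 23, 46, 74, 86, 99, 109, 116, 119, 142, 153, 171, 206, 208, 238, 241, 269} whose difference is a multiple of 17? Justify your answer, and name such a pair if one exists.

6 and 23 are such a pair.

Both 6 and 23 leave remainder 6 on division by 17; their difference 17 = 1·17 is a multiple of 17.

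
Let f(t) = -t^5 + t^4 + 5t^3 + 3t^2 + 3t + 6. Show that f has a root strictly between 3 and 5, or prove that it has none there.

Yes, f has a root in the interval.

f(3) = 15 and f(5) = -1779, which have opposite signs.
Since f is a polynomial it is continuous on [3, 5].
By the Intermediate Value Theorem, f takes the value 0 somewhere in the open interval.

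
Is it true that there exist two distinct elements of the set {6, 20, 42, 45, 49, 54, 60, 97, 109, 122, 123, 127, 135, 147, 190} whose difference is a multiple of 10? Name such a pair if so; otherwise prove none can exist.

Both 20 and 60 leave remainder 0 on division by 10; their difference 40 = 4·10 is a multiple of 10.

The pair (20, 60) works.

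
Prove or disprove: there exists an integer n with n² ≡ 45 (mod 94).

No such integer exists.

Reduce modulo the prime factor 47 of 94: any solution would satisfy n² ≡ 45 (mod 47).
Apply Euler's criterion with the prime 47: 45 is a quadratic residue iff 45^23 ≡ 1 (mod 47), and a non-residue iff it is ≡ −1.
Squaring successively (mod 47): 45^2 = 2025 ≡ 4; 45^4 ≡ 4² = 16 ≡ 16; 45^8 ≡ 16² = 256 ≡ 21; 45^16 ≡ 21² = 441 ≡ 18.
Since 23 = 16 + 4 + 2 + 1, 45^23 ≡ 18 · 16 · 4 · 45; multiplying out mod 47: 18·16 = 288 ≡ 6, then 6·4 = 24 ≡ 24, then 24·45 = 1080 ≡ 46. Thus 45^23 ≡ 46 ≡ −1 (mod 47).
By Euler's criterion 45 is a quadratic non-residue mod 47: no n satisfies n² ≡ 45 (mod 47).
So 45 is not a square mod 47, and hence 45 is not a square mod 94.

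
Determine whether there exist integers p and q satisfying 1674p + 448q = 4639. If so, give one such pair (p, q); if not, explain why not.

Both 1674 and 448 are divisible by gcd(1674, 448) = 2, hence so is any combination 1674p + 448q.
But 4639 is not a multiple of 2 (it leaves remainder 1).
Hence no integers p, q satisfy the equation.

No such integers exist.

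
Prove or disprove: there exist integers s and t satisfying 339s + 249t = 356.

There are no such integers.

gcd(339, 249) = 3, so every integer of the form 339s + 249t is a multiple of 3.
However 356 leaves remainder 2 on division by 3.
Therefore 339s + 249t = 356 has no solution in integers.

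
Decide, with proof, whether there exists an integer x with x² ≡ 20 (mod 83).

Apply Euler's criterion with the prime 83: 20 is a quadratic residue iff 20^41 ≡ 1 (mod 83), and a non-residue iff it is ≡ −1.
Repeated squaring mod 83: 20^2 = 400 ≡ 68; 20^4 ≡ 68² = 4624 ≡ 59; 20^8 ≡ 59² = 3481 ≡ 78; 20^16 ≡ 78² = 6084 ≡ 25; 20^32 ≡ 25² = 625 ≡ 44.
Since 41 = 32 + 8 + 1, 20^41 ≡ 44 · 78 · 20; multiplying out mod 83: 44·78 = 3432 ≡ 29, then 29·20 = 580 ≡ 82. Thus 20^41 ≡ 82 ≡ −1 (mod 83).
By Euler's criterion 20 is a quadratic non-residue mod 83: no x satisfies x² ≡ 20 (mod 83).

There is no such integer.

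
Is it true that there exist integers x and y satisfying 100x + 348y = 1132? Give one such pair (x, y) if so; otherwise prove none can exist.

x = 67, y = -16

Every value of 100x + 348y is a multiple of gcd(100, 348) = 4; since 4 ∣ 1132, solutions exist.
Dividing through by 4 reduces the equation to 25x + 87y = 283.
Run the Euclidean algorithm on 87 and 25: 87 = 3·25 + 12, 25 = 2·12 + 1, 12 = 12·1 + 0.
Working back up the chain: 1 = 25 − 2·12 = 25 − 2·(87 − 3·25) = −2·87 + 7·25. So 25·7 + 87·(-2) = 1.
Multiplying through by 283: x = 7·283 = 1981, y = (-2)·283 = -566 is a solution.
Shifting by a multiple of (87, −25) keeps it a solution: x = 1981 − 22·87 = 67, y = -566 + 22·25 = -16.
Indeed 100·67 + 348·(-16) = 6700 − 5568 = 1132.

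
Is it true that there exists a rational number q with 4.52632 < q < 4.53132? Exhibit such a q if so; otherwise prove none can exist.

q = 77/17

Multiplying by 17: 17·4.52632 = 76.94744 and 17·4.53132 = 77.03244, so the integer 77 lies strictly between them.
Dividing back, 4.52632 < 77/17 < 4.53132, and 77/17 is rational.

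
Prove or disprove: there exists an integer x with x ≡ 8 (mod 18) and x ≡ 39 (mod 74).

There is no such integer.

gcd(18, 74) = 2. If x ≡ 8 (mod 18) and x ≡ 39 (mod 74), then x ≡ 8 (mod 2) and x ≡ 39 (mod 2).
But 8 mod 2 = 0 while 39 mod 2 = 1, a contradiction.
So no integer satisfies both congruences.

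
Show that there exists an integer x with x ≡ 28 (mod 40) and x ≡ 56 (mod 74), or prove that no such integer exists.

x = 1388

The moduli are not coprime: gcd(40, 74) = 2. Compatibility requires 2 ∣ (56 − 28) = 28, which holds, so solutions exist.
Put x = 28 + 40t, so we need 40t ≡ 28 (mod 74), equivalently (divide by 2) 20t ≡ 14 (mod 37).
To invert 20 modulo 37: 37 = 1·20 + 17, 20 = 1·17 + 3, 17 = 5·3 + 2, 3 = 1·2 + 1, 2 = 2·1 + 0, and unwinding, 1 = 3 − 1·2 = 3 − (17 − 5·3) = −17 + 6·3 = −17 + 6·(20 − 1·17) = 6·20 − 7·17 = 6·20 − 7·(37 − 1·20) = −7·37 + 13·20. Thus 20⁻¹ ≡ 13 (mod 37).
Multiplying by 13: t ≡ 13·14 = 182 ≡ 34 (mod 37).
Then x = 28 + 40·34 = 1388.
Indeed 1388 ≡ 28 (mod 40) and 1388 ≡ 56 (mod 74).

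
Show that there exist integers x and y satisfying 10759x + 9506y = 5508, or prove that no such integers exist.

No, no such integers exist.

Both 10759 and 9506 are divisible by gcd(10759, 9506) = 7, hence so is any combination 10759x + 9506y.
But 5508 is not a multiple of 7 (it leaves remainder 6).
Therefore 10759x + 9506y = 5508 has no solution in integers.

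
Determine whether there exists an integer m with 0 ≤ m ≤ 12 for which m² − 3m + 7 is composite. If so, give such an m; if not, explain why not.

At m = 11: 11² − 3·11 + 7 = 95 = 5·19, which is composite.

m = 11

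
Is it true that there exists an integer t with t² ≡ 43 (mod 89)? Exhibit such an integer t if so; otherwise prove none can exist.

Apply Euler's criterion with the prime 89: 43 is a quadratic residue iff 43^44 ≡ 1 (mod 89), and a non-residue iff it is ≡ −1.
Squaring successively (mod 89): 43^2 = 1849 ≡ 69; 43^4 ≡ 69² = 4761 ≡ 44; 43^8 ≡ 44² = 1936 ≡ 67; 43^16 ≡ 67² = 4489 ≡ 39; 43^32 ≡ 39² = 1521 ≡ 8.
Since 44 = 32 + 8 + 4, 43^44 ≡ 8 · 67 · 44; multiplying out mod 89: 8·67 = 536 ≡ 2, then 2·44 = 88 ≡ 88. Thus 43^44 ≡ 88 ≡ −1 (mod 89).
By Euler's criterion 43 is a quadratic non-residue mod 89: no t satisfies t² ≡ 43 (mod 89).

No, no such integer exists.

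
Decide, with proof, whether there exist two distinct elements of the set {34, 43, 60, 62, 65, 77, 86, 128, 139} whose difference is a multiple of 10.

No such pair exists.

Two integers differ by a multiple of 10 exactly when they have the same residue mod 10. The residues are 34↦4, 43↦3, 60↦0, 62↦2, 65↦5, 77↦7, 86↦6, 128↦8, 139↦9.
All 9 residues are distinct, so no two elements differ by a multiple of 10.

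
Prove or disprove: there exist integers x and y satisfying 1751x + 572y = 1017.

x = 503, y = -1538

Since gcd(1751, 572) = 1, every integer is an integer combination of 1751 and 572.
Euclidean algorithm: 1751 = 3·572 + 35, 572 = 16·35 + 12, 35 = 2·12 + 11, 12 = 1·11 + 1, 11 = 11·1 + 0.
Back-substituting, 1 = 12 − 1·11 = 12 − (35 − 2·12) = −35 + 3·12 = −35 + 3·(572 − 16·35) = 3·572 − 49·35 = 3·572 − 49·(1751 − 3·572) = −49·1751 + 150·572; that is, 1751·(-49) + 572·150 = 1.
Multiplying through by 1017: x = (-49)·1017 = -49833, y = 150·1017 = 152550 is a solution.
Shifting by a multiple of (572, −1751) keeps it a solution: x = -49833 + 88·572 = 503, y = 152550 − 88·1751 = -1538.
Indeed 1751·503 + 572·(-1538) = 880753 − 879736 = 1017.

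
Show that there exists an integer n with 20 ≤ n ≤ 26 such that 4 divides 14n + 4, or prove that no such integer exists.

n = 20

n = 20 works, since 14·20 + 4 = 284 = 71·4.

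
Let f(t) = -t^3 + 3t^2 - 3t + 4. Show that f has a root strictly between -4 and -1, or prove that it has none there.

No.

f(-4) = 128 and f(-1) = 11, both positive, so a sign-change argument is unavailable; we show f keeps this sign on the whole interval.
Substitute t = -1 − u, where 0 < u < 3 on the interval. Expanding, f(-1 − u) = u^3 + 6u^2 + 12u + 11.
All 4 nonzero coefficients of this polynomial in u are positive; hence for u > 0 the value is a sum of positive terms (the constant 11 among them).
So f is strictly positive on (-4, -1); no root exists in the interval.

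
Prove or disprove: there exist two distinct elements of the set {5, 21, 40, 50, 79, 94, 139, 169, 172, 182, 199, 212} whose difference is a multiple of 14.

Two integers differ by a multiple of 14 exactly when they have the same residue mod 14. The residues are 5↦5, 21↦7, 40↦12, 50↦8, 79↦9, 94↦10, 139↦13, 169↦1, 172↦4, 182↦0, 199↦3, 212↦2.
All 12 residues are distinct, so no two elements differ by a multiple of 14.

No, no such pair exists.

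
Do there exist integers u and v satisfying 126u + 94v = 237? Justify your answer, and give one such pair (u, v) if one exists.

Both 126 and 94 are divisible by gcd(126, 94) = 2, hence so is any combination 126u + 94v.
But 237 is not a multiple of 2 (it leaves remainder 1).
Therefore 126u + 94v = 237 has no solution in integers.

No, no such integers exist.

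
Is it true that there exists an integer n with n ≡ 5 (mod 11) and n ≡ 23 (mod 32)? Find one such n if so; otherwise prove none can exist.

Since 11 and 32 share no common factor, CRT says the pair of congruences has a solution (unique mod 352).
Any solution of the first congruence is n = 5 + 11t; substituting into the second, 11t ≡ 23 − 5 ≡ 18 (mod 32).
Since 11·3 = 33 = 1·32 + 1, the inverse of 11 mod 32 is 3.
Therefore t ≡ 3·18 = 54 ≡ 22 (mod 32).
With t = 22: n = 5 + 11·22 = 247.
Verify: 247 = 22·11 + 5 and 247 = 7·32 + 23. ✓

n = 247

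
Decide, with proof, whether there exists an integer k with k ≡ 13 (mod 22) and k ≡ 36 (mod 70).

Reduce both congruences modulo 2, which divides 22 and 70: they say k ≡ 13 (mod 2) and k ≡ 36 (mod 2).
These are incompatible: 13 − 36 = -23 is not divisible by 2.
So no integer satisfies both congruences.

No, no such integer exists.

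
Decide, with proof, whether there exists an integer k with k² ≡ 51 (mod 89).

No such integer exists.

Apply Euler's criterion with the prime 89: 51 is a quadratic residue iff 51^44 ≡ 1 (mod 89), and a non-residue iff it is ≡ −1.
Squaring successively (mod 89): 51^2 = 2601 ≡ 20; 51^4 ≡ 20² = 400 ≡ 44; 51^8 ≡ 44² = 1936 ≡ 67; 51^16 ≡ 67² = 4489 ≡ 39; 51^32 ≡ 39² = 1521 ≡ 8.
Since 44 = 32 + 8 + 4, 51^44 ≡ 8 · 67 · 44; multiplying out mod 89: 8·67 = 536 ≡ 2, then 2·44 = 88 ≡ 88. Thus 51^44 ≡ 88 ≡ −1 (mod 89).
By Euler's criterion 51 is a quadratic non-residue mod 89: no k satisfies k² ≡ 51 (mod 89).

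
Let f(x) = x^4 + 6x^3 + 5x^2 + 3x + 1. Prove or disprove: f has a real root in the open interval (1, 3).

No.

f(1) = 16 and f(3) = 298, both positive, so a sign-change argument is unavailable; we show f keeps this sign on the whole interval.
Substitute x = 1 + u, where 0 < u < 2 on the interval. Expanding, f(1 + u) = u^4 + 10u^3 + 29u^2 + 35u + 16.
The nonzero coefficients here are all positive, so for u > 0 every term is positive (or zero), and the constant term 16 is strictly positive.
Therefore f(x) > 0 throughout (1, 3), and f has no zero there.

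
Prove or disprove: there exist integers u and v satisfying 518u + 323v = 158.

518 and 323 are coprime, so 518u + 323v ranges over all of ℤ.
Euclidean algorithm: 518 = 1·323 + 195, 323 = 1·195 + 128, 195 = 1·128 + 67, 128 = 1·67 + 61, 67 = 1·61 + 6, 61 = 10·6 + 1, 6 = 6·1 + 0.
Back-substituting, 1 = 61 − 10·6 = 61 − 10·(67 − 1·61) = −10·67 + 11·61 = −10·67 + 11·(128 − 1·67) = 11·128 − 21·67 = 11·128 − 21·(195 − 1·128) = −21·195 + 32·128 = −21·195 + 32·(323 − 1·195) = 32·323 − 53·195 = 32·323 − 53·(518 − 1·323) = −53·518 + 85·323; that is, 518·(-53) + 323·85 = 1.
Multiplying through by 158: u = (-53)·158 = -8374, v = 85·158 = 13430 is a solution.
Shifting by a multiple of (323, −518) keeps it a solution: u = -8374 + 26·323 = 24, v = 13430 − 26·518 = -38.
Check: 518·24 + 323·(-38) = 12432 − 12274 = 158. ✓

u = 24, v = -38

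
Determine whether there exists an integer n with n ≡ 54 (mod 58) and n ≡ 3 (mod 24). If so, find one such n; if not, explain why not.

No, no such integer exists.

Reduce both congruences modulo 2, which divides 58 and 24: they say n ≡ 54 (mod 2) and n ≡ 3 (mod 2).
These are incompatible: 54 − 3 = 51 is not divisible by 2.
Therefore no such n exists.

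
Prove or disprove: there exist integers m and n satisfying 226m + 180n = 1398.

m = 3, n = 4

gcd(226, 180) = 2, and 2 divides 1398, so integer solutions exist.
Dividing through by 2 reduces the equation to 113m + 90n = 699.
Euclidean algorithm: 113 = 1·90 + 23, 90 = 3·23 + 21, 23 = 1·21 + 2, 21 = 10·2 + 1, 2 = 2·1 + 0.
Working back up the chain: 1 = 21 − 10·2 = 21 − 10·(23 − 1·21) = −10·23 + 11·21 = −10·23 + 11·(90 − 3·23) = 11·90 − 43·23 = 11·90 − 43·(113 − 1·90) = −43·113 + 54·90. So 113·(-43) + 90·54 = 1.
Multiplying through by 699: m = (-43)·699 = -30057, n = 54·699 = 37746 is a solution.
Shifting by a multiple of (90, −113) keeps it a solution: m = -30057 + 334·90 = 3, n = 37746 − 334·113 = 4.
Indeed 226·3 + 180·4 = 678 + 720 = 1398.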